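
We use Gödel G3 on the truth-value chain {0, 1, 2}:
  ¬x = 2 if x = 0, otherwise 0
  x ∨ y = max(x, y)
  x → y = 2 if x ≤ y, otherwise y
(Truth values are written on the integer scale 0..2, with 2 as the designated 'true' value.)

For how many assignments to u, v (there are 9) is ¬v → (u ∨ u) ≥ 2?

u = 0, v = 0 ↦ 0  <
u = 0, v = 1 ↦ 2  ≥
u = 0, v = 2 ↦ 2  ≥
u = 1, v = 0 ↦ 1  <
u = 1, v = 1 ↦ 2  ≥
u = 1, v = 2 ↦ 2  ≥
u = 2, v = 0 ↦ 2  ≥
u = 2, v = 1 ↦ 2  ≥
u = 2, v = 2 ↦ 2  ≥
So 7 of the 9 assignments meet the threshold.

7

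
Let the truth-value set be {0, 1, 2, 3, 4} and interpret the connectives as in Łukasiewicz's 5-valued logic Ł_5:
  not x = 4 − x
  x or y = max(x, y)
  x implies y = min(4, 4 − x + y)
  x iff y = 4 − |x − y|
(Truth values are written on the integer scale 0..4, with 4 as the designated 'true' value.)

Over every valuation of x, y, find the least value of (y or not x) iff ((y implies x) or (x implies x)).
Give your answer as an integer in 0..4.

Take x = 4, y = 0:
not x = not 4 = 0
y or not x = 0 or 0 = 0
y implies x = 0 implies 4 = 4
x implies x = 4 implies 4 = 4
(y implies x) or (x implies x) = 4 or 4 = 4
(y or not x) iff ((y implies x) or (x implies x)) = 0 iff 4 = 0
No assignment yields a value below 0, so this is the minimum.

0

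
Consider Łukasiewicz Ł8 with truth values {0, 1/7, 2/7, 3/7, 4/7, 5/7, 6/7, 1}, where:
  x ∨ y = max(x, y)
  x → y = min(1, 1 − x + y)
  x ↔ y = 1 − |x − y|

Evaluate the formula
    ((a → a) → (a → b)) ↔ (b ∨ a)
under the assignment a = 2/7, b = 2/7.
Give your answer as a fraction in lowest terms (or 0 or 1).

2/7

a → a = 2/7 → 2/7 = 1
a → b = 2/7 → 2/7 = 1
(a → a) → (a → b) = 1 → 1 = 1
b ∨ a = 2/7 ∨ 2/7 = 2/7
((a → a) → (a → b)) ↔ (b ∨ a) = 1 ↔ 2/7 = 2/7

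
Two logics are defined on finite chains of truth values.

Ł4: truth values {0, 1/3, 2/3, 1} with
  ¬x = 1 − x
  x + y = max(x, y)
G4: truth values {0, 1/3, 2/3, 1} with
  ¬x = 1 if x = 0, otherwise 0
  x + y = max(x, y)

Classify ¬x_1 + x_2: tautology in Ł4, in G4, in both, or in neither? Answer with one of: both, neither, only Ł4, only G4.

In Ł4: at x_1 = 1/3, x_2 = 0 the value is 2/3 — not a tautology.
In G4: at x_1 = 1/3, x_2 = 0 the value is 0 — not a tautology.

neither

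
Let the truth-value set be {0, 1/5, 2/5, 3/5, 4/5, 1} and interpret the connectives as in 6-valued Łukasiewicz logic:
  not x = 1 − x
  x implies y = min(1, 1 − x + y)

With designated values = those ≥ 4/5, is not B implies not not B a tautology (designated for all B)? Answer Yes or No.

No

Counterexample: take B = 0.
not B = not 0 = 1
not B = not 0 = 1
not not B = not 1 = 0
not B implies not not B = 1 implies 0 = 0
This gives 0, which is below 4/5.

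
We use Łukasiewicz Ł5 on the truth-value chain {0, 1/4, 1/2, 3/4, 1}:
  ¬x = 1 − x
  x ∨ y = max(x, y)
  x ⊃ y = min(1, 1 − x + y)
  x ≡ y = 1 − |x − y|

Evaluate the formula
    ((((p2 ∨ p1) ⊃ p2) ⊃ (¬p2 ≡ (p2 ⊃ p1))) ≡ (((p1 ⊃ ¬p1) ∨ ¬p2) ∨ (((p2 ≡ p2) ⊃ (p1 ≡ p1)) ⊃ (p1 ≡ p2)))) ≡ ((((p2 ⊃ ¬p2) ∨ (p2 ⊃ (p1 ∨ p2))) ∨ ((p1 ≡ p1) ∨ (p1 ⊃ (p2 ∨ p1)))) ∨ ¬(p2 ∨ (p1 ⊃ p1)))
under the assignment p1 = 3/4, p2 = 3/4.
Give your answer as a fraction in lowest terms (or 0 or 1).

1/4

p2 ∨ p1 = 3/4 ∨ 3/4 = 3/4
(p2 ∨ p1) ⊃ p2 = 3/4 ⊃ 3/4 = 1
¬p2 = ¬3/4 = 1/4
p2 ⊃ p1 = 3/4 ⊃ 3/4 = 1
¬p2 ≡ (p2 ⊃ p1) = 1/4 ≡ 1 = 1/4
((p2 ∨ p1) ⊃ p2) ⊃ (¬p2 ≡ (p2 ⊃ p1)) = 1 ⊃ 1/4 = 1/4
¬p1 = ¬3/4 = 1/4
p1 ⊃ ¬p1 = 3/4 ⊃ 1/4 = 1/2
¬p2 = ¬3/4 = 1/4
(p1 ⊃ ¬p1) ∨ ¬p2 = 1/2 ∨ 1/4 = 1/2
p2 ≡ p2 = 3/4 ≡ 3/4 = 1
p1 ≡ p1 = 3/4 ≡ 3/4 = 1
(p2 ≡ p2) ⊃ (p1 ≡ p1) = 1 ⊃ 1 = 1
p1 ≡ p2 = 3/4 ≡ 3/4 = 1
((p2 ≡ p2) ⊃ (p1 ≡ p1)) ⊃ (p1 ≡ p2) = 1 ⊃ 1 = 1
((p1 ⊃ ¬p1) ∨ ¬p2) ∨ (((p2 ≡ p2) ⊃ (p1 ≡ p1)) ⊃ (p1 ≡ p2)) = 1/2 ∨ 1 = 1
(((p2 ∨ p1) ⊃ p2) ⊃ (¬p2 ≡ (p2 ⊃ p1))) ≡ (((p1 ⊃ ¬p1) ∨ ¬p2) ∨ (((p2 ≡ p2) ⊃ (p1 ≡ p1)) ⊃ (p1 ≡ p2))) = 1/4 ≡ 1 = 1/4
¬p2 = ¬3/4 = 1/4
p2 ⊃ ¬p2 = 3/4 ⊃ 1/4 = 1/2
p1 ∨ p2 = 3/4 ∨ 3/4 = 3/4
p2 ⊃ (p1 ∨ p2) = 3/4 ⊃ 3/4 = 1
(p2 ⊃ ¬p2) ∨ (p2 ⊃ (p1 ∨ p2)) = 1/2 ∨ 1 = 1
p1 ≡ p1 = 3/4 ≡ 3/4 = 1
p2 ∨ p1 = 3/4 ∨ 3/4 = 3/4
p1 ⊃ (p2 ∨ p1) = 3/4 ⊃ 3/4 = 1
(p1 ≡ p1) ∨ (p1 ⊃ (p2 ∨ p1)) = 1 ∨ 1 = 1
((p2 ⊃ ¬p2) ∨ (p2 ⊃ (p1 ∨ p2))) ∨ ((p1 ≡ p1) ∨ (p1 ⊃ (p2 ∨ p1))) = 1 ∨ 1 = 1
p1 ⊃ p1 = 3/4 ⊃ 3/4 = 1
p2 ∨ (p1 ⊃ p1) = 3/4 ∨ 1 = 1
¬(p2 ∨ (p1 ⊃ p1)) = ¬1 = 0
(((p2 ⊃ ¬p2) ∨ (p2 ⊃ (p1 ∨ p2))) ∨ ((p1 ≡ p1) ∨ (p1 ⊃ (p2 ∨ p1)))) ∨ ¬(p2 ∨ (p1 ⊃ p1)) = 1 ∨ 0 = 1
((((p2 ∨ p1) ⊃ p2) ⊃ (¬p2 ≡ (p2 ⊃ p1))) ≡ (((p1 ⊃ ¬p1) ∨ ¬p2) ∨ (((p2 ≡ p2) ⊃ (p1 ≡ p1)) ⊃ (p1 ≡ p2)))) ≡ ((((p2 ⊃ ¬p2) ∨ (p2 ⊃ (p1 ∨ p2))) ∨ ((p1 ≡ p1) ∨ (p1 ⊃ (p2 ∨ p1)))) ∨ ¬(p2 ∨ (p1 ⊃ p1))) = 1/4 ≡ 1 = 1/4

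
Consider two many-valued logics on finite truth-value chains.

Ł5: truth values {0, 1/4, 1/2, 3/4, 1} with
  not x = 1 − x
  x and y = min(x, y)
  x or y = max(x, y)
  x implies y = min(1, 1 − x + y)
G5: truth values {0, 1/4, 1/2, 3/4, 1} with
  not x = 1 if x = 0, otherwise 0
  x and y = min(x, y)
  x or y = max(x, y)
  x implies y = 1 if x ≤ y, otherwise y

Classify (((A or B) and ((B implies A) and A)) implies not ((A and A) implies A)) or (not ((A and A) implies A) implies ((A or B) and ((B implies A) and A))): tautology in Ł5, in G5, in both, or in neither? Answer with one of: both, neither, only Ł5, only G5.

both

In Ł5: every assignment gives 1 — tautology.
In G5: every assignment gives 1 — tautology.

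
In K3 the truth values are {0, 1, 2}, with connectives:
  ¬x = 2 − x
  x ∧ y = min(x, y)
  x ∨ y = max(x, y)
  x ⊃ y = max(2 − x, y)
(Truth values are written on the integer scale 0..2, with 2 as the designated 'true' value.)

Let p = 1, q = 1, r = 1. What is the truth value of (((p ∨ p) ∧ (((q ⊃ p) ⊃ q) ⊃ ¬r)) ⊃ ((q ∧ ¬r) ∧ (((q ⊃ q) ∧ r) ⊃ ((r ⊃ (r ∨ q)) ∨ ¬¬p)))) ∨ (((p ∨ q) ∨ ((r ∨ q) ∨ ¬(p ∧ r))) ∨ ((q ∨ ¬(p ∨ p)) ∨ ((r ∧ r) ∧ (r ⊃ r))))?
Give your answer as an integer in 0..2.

1

p ∨ p = 1 ∨ 1 = 1
q ⊃ p = 1 ⊃ 1 = 1
(q ⊃ p) ⊃ q = 1 ⊃ 1 = 1
¬r = ¬1 = 1
((q ⊃ p) ⊃ q) ⊃ ¬r = 1 ⊃ 1 = 1
(p ∨ p) ∧ (((q ⊃ p) ⊃ q) ⊃ ¬r) = 1 ∧ 1 = 1
¬r = ¬1 = 1
q ∧ ¬r = 1 ∧ 1 = 1
q ⊃ q = 1 ⊃ 1 = 1
(q ⊃ q) ∧ r = 1 ∧ 1 = 1
r ∨ q = 1 ∨ 1 = 1
r ⊃ (r ∨ q) = 1 ⊃ 1 = 1
¬p = ¬1 = 1
¬¬p = ¬1 = 1
(r ⊃ (r ∨ q)) ∨ ¬¬p = 1 ∨ 1 = 1
((q ⊃ q) ∧ r) ⊃ ((r ⊃ (r ∨ q)) ∨ ¬¬p) = 1 ⊃ 1 = 1
(q ∧ ¬r) ∧ (((q ⊃ q) ∧ r) ⊃ ((r ⊃ (r ∨ q)) ∨ ¬¬p)) = 1 ∧ 1 = 1
((p ∨ p) ∧ (((q ⊃ p) ⊃ q) ⊃ ¬r)) ⊃ ((q ∧ ¬r) ∧ (((q ⊃ q) ∧ r) ⊃ ((r ⊃ (r ∨ q)) ∨ ¬¬p))) = 1 ⊃ 1 = 1
p ∨ q = 1 ∨ 1 = 1
r ∨ q = 1 ∨ 1 = 1
p ∧ r = 1 ∧ 1 = 1
¬(p ∧ r) = ¬1 = 1
(r ∨ q) ∨ ¬(p ∧ r) = 1 ∨ 1 = 1
(p ∨ q) ∨ ((r ∨ q) ∨ ¬(p ∧ r)) = 1 ∨ 1 = 1
p ∨ p = 1 ∨ 1 = 1
¬(p ∨ p) = ¬1 = 1
q ∨ ¬(p ∨ p) = 1 ∨ 1 = 1
r ∧ r = 1 ∧ 1 = 1
r ⊃ r = 1 ⊃ 1 = 1
(r ∧ r) ∧ (r ⊃ r) = 1 ∧ 1 = 1
(q ∨ ¬(p ∨ p)) ∨ ((r ∧ r) ∧ (r ⊃ r)) = 1 ∨ 1 = 1
((p ∨ q) ∨ ((r ∨ q) ∨ ¬(p ∧ r))) ∨ ((q ∨ ¬(p ∨ p)) ∨ ((r ∧ r) ∧ (r ⊃ r))) = 1 ∨ 1 = 1
(((p ∨ p) ∧ (((q ⊃ p) ⊃ q) ⊃ ¬r)) ⊃ ((q ∧ ¬r) ∧ (((q ⊃ q) ∧ r) ⊃ ((r ⊃ (r ∨ q)) ∨ ¬¬p)))) ∨ (((p ∨ q) ∨ ((r ∨ q) ∨ ¬(p ∧ r))) ∨ ((q ∨ ¬(p ∨ p)) ∨ ((r ∧ r) ∧ (r ⊃ r)))) = 1 ∨ 1 = 1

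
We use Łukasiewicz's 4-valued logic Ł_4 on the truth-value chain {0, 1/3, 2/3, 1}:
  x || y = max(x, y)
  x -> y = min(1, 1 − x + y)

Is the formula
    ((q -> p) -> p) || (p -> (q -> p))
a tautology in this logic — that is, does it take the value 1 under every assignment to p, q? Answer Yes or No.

p = 0, q = 0 ↦ 1
p = 0, q = 1/3 ↦ 1
p = 0, q = 2/3 ↦ 1
p = 0, q = 1 ↦ 1
p = 1/3, q = 0 ↦ 1
p = 1/3, q = 1/3 ↦ 1
p = 1/3, q = 2/3 ↦ 1
p = 1/3, q = 1 ↦ 1
p = 2/3, q = 0 ↦ 1
p = 2/3, q = 1/3 ↦ 1
p = 2/3, q = 2/3 ↦ 1
p = 2/3, q = 1 ↦ 1
p = 1, q = 0 ↦ 1
p = 1, q = 1/3 ↦ 1
p = 1, q = 2/3 ↦ 1
p = 1, q = 1 ↦ 1
Every assignment gives a value ≥ 1.

Yes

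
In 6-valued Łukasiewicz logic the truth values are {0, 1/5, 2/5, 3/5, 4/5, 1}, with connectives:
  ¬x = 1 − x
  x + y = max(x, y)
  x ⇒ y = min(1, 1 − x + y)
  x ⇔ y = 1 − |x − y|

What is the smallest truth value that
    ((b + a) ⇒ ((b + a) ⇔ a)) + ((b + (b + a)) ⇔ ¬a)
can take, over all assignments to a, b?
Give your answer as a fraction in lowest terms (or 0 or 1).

Take a = 2/5, b = 1:
b + a = 1 + 2/5 = 1
b + a = 1 + 2/5 = 1
(b + a) ⇔ a = 1 ⇔ 2/5 = 2/5
(b + a) ⇒ ((b + a) ⇔ a) = 1 ⇒ 2/5 = 2/5
b + a = 1 + 2/5 = 1
b + (b + a) = 1 + 1 = 1
¬a = ¬2/5 = 3/5
(b + (b + a)) ⇔ ¬a = 1 ⇔ 3/5 = 3/5
((b + a) ⇒ ((b + a) ⇔ a)) + ((b + (b + a)) ⇔ ¬a) = 2/5 + 3/5 = 3/5
No assignment yields a value below 3/5, so this is the minimum.

3/5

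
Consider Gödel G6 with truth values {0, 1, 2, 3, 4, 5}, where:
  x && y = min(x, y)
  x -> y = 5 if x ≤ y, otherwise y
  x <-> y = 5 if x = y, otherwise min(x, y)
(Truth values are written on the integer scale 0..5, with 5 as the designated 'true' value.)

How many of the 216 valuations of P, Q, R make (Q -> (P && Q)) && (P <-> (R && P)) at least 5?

56

value 5: 56 assignments (counts)
value 4: 8 assignments
value 3: 18 assignments
value 2: 30 assignments
value 1: 44 assignments
value 0: 60 assignments
So 56 of the 216 assignments meet the threshold.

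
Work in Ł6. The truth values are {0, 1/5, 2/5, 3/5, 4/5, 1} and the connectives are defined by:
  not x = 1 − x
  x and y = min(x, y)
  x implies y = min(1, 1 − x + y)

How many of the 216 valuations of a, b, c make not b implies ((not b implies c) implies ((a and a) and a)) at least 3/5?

202

value 1: 161 assignments (counts)
value 4/5: 25 assignments (counts)
value 3/5: 16 assignments (counts)
value 2/5: 9 assignments
value 1/5: 4 assignments
value 0: 1 assignment
So 202 of the 216 assignments meet the threshold.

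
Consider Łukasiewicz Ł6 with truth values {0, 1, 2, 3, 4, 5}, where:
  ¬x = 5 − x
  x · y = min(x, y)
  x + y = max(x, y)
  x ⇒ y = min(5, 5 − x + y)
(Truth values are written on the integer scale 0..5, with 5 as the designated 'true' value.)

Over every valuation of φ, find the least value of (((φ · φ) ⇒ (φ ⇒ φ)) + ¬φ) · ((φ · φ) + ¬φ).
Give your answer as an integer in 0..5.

3

Take φ = 2:
φ · φ = 2 · 2 = 2
φ ⇒ φ = 2 ⇒ 2 = 5
(φ · φ) ⇒ (φ ⇒ φ) = 2 ⇒ 5 = 5
¬φ = ¬2 = 3
((φ · φ) ⇒ (φ ⇒ φ)) + ¬φ = 5 + 3 = 5
φ · φ = 2 · 2 = 2
¬φ = ¬2 = 3
(φ · φ) + ¬φ = 2 + 3 = 3
(((φ · φ) ⇒ (φ ⇒ φ)) + ¬φ) · ((φ · φ) + ¬φ) = 5 · 3 = 3
No assignment yields a value below 3, so this is the minimum.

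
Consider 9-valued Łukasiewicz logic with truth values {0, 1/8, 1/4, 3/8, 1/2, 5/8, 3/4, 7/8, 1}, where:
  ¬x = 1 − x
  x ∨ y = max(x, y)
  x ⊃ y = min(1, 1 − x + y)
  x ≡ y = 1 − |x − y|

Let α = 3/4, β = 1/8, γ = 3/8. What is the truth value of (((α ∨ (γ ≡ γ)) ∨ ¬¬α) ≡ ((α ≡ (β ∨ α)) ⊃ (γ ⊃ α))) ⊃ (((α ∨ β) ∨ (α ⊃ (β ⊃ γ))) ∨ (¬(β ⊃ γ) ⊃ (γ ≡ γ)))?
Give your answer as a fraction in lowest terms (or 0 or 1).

1

γ ≡ γ = 3/8 ≡ 3/8 = 1
α ∨ (γ ≡ γ) = 3/4 ∨ 1 = 1
¬α = ¬3/4 = 1/4
¬¬α = ¬1/4 = 3/4
(α ∨ (γ ≡ γ)) ∨ ¬¬α = 1 ∨ 3/4 = 1
β ∨ α = 1/8 ∨ 3/4 = 3/4
α ≡ (β ∨ α) = 3/4 ≡ 3/4 = 1
γ ⊃ α = 3/8 ⊃ 3/4 = 1
(α ≡ (β ∨ α)) ⊃ (γ ⊃ α) = 1 ⊃ 1 = 1
((α ∨ (γ ≡ γ)) ∨ ¬¬α) ≡ ((α ≡ (β ∨ α)) ⊃ (γ ⊃ α)) = 1 ≡ 1 = 1
α ∨ β = 3/4 ∨ 1/8 = 3/4
β ⊃ γ = 1/8 ⊃ 3/8 = 1
α ⊃ (β ⊃ γ) = 3/4 ⊃ 1 = 1
(α ∨ β) ∨ (α ⊃ (β ⊃ γ)) = 3/4 ∨ 1 = 1
β ⊃ γ = 1/8 ⊃ 3/8 = 1
¬(β ⊃ γ) = ¬1 = 0
γ ≡ γ = 3/8 ≡ 3/8 = 1
¬(β ⊃ γ) ⊃ (γ ≡ γ) = 0 ⊃ 1 = 1
((α ∨ β) ∨ (α ⊃ (β ⊃ γ))) ∨ (¬(β ⊃ γ) ⊃ (γ ≡ γ)) = 1 ∨ 1 = 1
(((α ∨ (γ ≡ γ)) ∨ ¬¬α) ≡ ((α ≡ (β ∨ α)) ⊃ (γ ⊃ α))) ⊃ (((α ∨ β) ∨ (α ⊃ (β ⊃ γ))) ∨ (¬(β ⊃ γ) ⊃ (γ ≡ γ))) = 1 ⊃ 1 = 1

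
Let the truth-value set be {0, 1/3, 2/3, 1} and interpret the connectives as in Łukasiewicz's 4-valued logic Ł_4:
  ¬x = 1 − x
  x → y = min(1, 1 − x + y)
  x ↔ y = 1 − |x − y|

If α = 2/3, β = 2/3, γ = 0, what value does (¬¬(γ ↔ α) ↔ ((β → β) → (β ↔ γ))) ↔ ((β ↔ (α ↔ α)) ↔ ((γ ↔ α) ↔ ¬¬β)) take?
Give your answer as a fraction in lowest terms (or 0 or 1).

γ ↔ α = 0 ↔ 2/3 = 1/3
¬(γ ↔ α) = ¬1/3 = 2/3
¬¬(γ ↔ α) = ¬2/3 = 1/3
β → β = 2/3 → 2/3 = 1
β ↔ γ = 2/3 ↔ 0 = 1/3
(β → β) → (β ↔ γ) = 1 → 1/3 = 1/3
¬¬(γ ↔ α) ↔ ((β → β) → (β ↔ γ)) = 1/3 ↔ 1/3 = 1
α ↔ α = 2/3 ↔ 2/3 = 1
β ↔ (α ↔ α) = 2/3 ↔ 1 = 2/3
γ ↔ α = 0 ↔ 2/3 = 1/3
¬β = ¬2/3 = 1/3
¬¬β = ¬1/3 = 2/3
(γ ↔ α) ↔ ¬¬β = 1/3 ↔ 2/3 = 2/3
(β ↔ (α ↔ α)) ↔ ((γ ↔ α) ↔ ¬¬β) = 2/3 ↔ 2/3 = 1
(¬¬(γ ↔ α) ↔ ((β → β) → (β ↔ γ))) ↔ ((β ↔ (α ↔ α)) ↔ ((γ ↔ α) ↔ ¬¬β)) = 1 ↔ 1 = 1

1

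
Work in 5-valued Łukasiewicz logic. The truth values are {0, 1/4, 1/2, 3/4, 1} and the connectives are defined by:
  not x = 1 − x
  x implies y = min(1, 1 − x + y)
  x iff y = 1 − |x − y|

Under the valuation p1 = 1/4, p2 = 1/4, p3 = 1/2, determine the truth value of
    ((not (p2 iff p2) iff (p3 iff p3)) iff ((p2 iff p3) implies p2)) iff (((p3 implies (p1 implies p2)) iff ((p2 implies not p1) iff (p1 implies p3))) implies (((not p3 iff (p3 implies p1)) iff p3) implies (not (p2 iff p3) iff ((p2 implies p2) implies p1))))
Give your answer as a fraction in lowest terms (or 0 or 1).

1/2

p2 iff p2 = 1/4 iff 1/4 = 1
not (p2 iff p2) = not 1 = 0
p3 iff p3 = 1/2 iff 1/2 = 1
not (p2 iff p2) iff (p3 iff p3) = 0 iff 1 = 0
p2 iff p3 = 1/4 iff 1/2 = 3/4
(p2 iff p3) implies p2 = 3/4 implies 1/4 = 1/2
(not (p2 iff p2) iff (p3 iff p3)) iff ((p2 iff p3) implies p2) = 0 iff 1/2 = 1/2
p1 implies p2 = 1/4 implies 1/4 = 1
p3 implies (p1 implies p2) = 1/2 implies 1 = 1
not p1 = not 1/4 = 3/4
p2 implies not p1 = 1/4 implies 3/4 = 1
p1 implies p3 = 1/4 implies 1/2 = 1
(p2 implies not p1) iff (p1 implies p3) = 1 iff 1 = 1
(p3 implies (p1 implies p2)) iff ((p2 implies not p1) iff (p1 implies p3)) = 1 iff 1 = 1
not p3 = not 1/2 = 1/2
p3 implies p1 = 1/2 implies 1/4 = 3/4
not p3 iff (p3 implies p1) = 1/2 iff 3/4 = 3/4
(not p3 iff (p3 implies p1)) iff p3 = 3/4 iff 1/2 = 3/4
p2 iff p3 = 1/4 iff 1/2 = 3/4
not (p2 iff p3) = not 3/4 = 1/4
p2 implies p2 = 1/4 implies 1/4 = 1
(p2 implies p2) implies p1 = 1 implies 1/4 = 1/4
not (p2 iff p3) iff ((p2 implies p2) implies p1) = 1/4 iff 1/4 = 1
((not p3 iff (p3 implies p1)) iff p3) implies (not (p2 iff p3) iff ((p2 implies p2) implies p1)) = 3/4 implies 1 = 1
((p3 implies (p1 implies p2)) iff ((p2 implies not p1) iff (p1 implies p3))) implies (((not p3 iff (p3 implies p1)) iff p3) implies (not (p2 iff p3) iff ((p2 implies p2) implies p1))) = 1 implies 1 = 1
((not (p2 iff p2) iff (p3 iff p3)) iff ((p2 iff p3) implies p2)) iff (((p3 implies (p1 implies p2)) iff ((p2 implies not p1) iff (p1 implies p3))) implies (((not p3 iff (p3 implies p1)) iff p3) implies (not (p2 iff p3) iff ((p2 implies p2) implies p1)))) = 1/2 iff 1 = 1/2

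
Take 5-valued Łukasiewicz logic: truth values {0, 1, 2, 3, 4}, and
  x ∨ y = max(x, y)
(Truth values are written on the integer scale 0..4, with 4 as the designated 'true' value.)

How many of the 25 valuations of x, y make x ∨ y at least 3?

16

value 4: 9 assignments (counts)
value 3: 7 assignments (counts)
value 2: 5 assignments
value 1: 3 assignments
value 0: 1 assignment
So 16 of the 25 assignments meet the threshold.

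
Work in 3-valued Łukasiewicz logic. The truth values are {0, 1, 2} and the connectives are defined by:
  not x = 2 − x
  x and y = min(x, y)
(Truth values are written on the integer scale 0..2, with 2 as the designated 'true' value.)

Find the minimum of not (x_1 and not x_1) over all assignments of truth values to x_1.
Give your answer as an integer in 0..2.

Take x_1 = 1:
not x_1 = not 1 = 1
x_1 and not x_1 = 1 and 1 = 1
not (x_1 and not x_1) = not 1 = 1
No assignment yields a value below 1, so this is the minimum.

1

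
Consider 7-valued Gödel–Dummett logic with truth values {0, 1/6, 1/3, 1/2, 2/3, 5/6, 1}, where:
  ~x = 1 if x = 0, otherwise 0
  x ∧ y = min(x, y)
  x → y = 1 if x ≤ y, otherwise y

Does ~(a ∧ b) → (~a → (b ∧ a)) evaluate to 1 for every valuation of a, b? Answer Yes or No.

Counterexample: take a = 0, b = 0.
a ∧ b = 0 ∧ 0 = 0
~(a ∧ b) = ~0 = 1
~a = ~0 = 1
b ∧ a = 0 ∧ 0 = 0
~a → (b ∧ a) = 1 → 0 = 0
~(a ∧ b) → (~a → (b ∧ a)) = 1 → 0 = 0
This gives 0 ≠ 1.

No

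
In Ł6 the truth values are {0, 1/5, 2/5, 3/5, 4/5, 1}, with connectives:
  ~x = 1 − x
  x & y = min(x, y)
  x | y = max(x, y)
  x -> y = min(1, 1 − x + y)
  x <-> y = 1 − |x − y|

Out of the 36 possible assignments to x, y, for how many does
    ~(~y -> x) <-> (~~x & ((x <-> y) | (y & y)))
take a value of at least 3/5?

value 1: 6 assignments (counts)
value 4/5: 7 assignments (counts)
value 3/5: 8 assignments (counts)
value 2/5: 8 assignments
value 1/5: 5 assignments
value 0: 2 assignments
So 21 of the 36 assignments meet the threshold.

21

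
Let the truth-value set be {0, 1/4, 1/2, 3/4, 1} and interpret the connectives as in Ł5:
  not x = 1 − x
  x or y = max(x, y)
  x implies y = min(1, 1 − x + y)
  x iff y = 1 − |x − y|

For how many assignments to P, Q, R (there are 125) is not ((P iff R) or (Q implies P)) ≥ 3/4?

value 1: 1 assignment (counts)
value 3/4: 4 assignments (counts)
value 1/2: 10 assignments
value 1/4: 25 assignments
value 0: 85 assignments
So 5 of the 125 assignments meet the threshold.

5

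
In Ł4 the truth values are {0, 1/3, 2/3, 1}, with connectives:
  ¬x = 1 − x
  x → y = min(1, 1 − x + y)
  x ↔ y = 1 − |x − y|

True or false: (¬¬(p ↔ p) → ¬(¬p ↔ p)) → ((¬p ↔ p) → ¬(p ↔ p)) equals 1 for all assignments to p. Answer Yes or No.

Yes

p = 0 ↦ 1
p = 1/3 ↦ 1
p = 2/3 ↦ 1
p = 1 ↦ 1
Every assignment gives a value ≥ 1.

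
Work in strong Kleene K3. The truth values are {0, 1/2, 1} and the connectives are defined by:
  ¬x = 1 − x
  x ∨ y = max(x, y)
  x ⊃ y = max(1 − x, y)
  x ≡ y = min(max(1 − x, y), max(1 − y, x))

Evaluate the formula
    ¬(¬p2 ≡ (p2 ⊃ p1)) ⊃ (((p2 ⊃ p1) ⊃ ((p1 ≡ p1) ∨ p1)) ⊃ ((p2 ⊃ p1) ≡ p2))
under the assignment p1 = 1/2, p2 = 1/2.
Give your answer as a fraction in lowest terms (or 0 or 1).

1/2

¬p2 = ¬1/2 = 1/2
p2 ⊃ p1 = 1/2 ⊃ 1/2 = 1/2
¬p2 ≡ (p2 ⊃ p1) = 1/2 ≡ 1/2 = 1/2
¬(¬p2 ≡ (p2 ⊃ p1)) = ¬1/2 = 1/2
p2 ⊃ p1 = 1/2 ⊃ 1/2 = 1/2
p1 ≡ p1 = 1/2 ≡ 1/2 = 1/2
(p1 ≡ p1) ∨ p1 = 1/2 ∨ 1/2 = 1/2
(p2 ⊃ p1) ⊃ ((p1 ≡ p1) ∨ p1) = 1/2 ⊃ 1/2 = 1/2
p2 ⊃ p1 = 1/2 ⊃ 1/2 = 1/2
(p2 ⊃ p1) ≡ p2 = 1/2 ≡ 1/2 = 1/2
((p2 ⊃ p1) ⊃ ((p1 ≡ p1) ∨ p1)) ⊃ ((p2 ⊃ p1) ≡ p2) = 1/2 ⊃ 1/2 = 1/2
¬(¬p2 ≡ (p2 ⊃ p1)) ⊃ (((p2 ⊃ p1) ⊃ ((p1 ≡ p1) ∨ p1)) ⊃ ((p2 ⊃ p1) ≡ p2)) = 1/2 ⊃ 1/2 = 1/2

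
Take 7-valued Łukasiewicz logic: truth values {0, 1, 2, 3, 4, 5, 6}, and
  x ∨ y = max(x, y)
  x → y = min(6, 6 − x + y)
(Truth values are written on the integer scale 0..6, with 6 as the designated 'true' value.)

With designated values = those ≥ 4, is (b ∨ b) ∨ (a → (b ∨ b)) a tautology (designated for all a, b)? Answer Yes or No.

No

Counterexample: take a = 3, b = 0.
b ∨ b = 0 ∨ 0 = 0
a → (b ∨ b) = 3 → 0 = 3
(b ∨ b) ∨ (a → (b ∨ b)) = 0 ∨ 3 = 3
This gives 3, which is below 4.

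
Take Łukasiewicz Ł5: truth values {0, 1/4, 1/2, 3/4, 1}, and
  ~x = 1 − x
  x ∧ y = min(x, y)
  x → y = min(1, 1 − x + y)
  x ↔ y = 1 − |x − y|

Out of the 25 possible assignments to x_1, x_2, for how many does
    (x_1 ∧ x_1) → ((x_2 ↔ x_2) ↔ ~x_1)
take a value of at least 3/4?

value 1: 15 assignments (counts)
value 1/2: 5 assignments
value 0: 5 assignments
So 15 of the 25 assignments meet the threshold.

15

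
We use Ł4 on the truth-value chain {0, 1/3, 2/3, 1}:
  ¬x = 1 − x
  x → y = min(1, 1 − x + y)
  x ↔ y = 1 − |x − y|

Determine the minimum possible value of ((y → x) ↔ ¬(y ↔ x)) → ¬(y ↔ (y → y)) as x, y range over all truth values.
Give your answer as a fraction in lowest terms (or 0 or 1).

1/3

Take x = 1/3, y = 1:
y → x = 1 → 1/3 = 1/3
y ↔ x = 1 ↔ 1/3 = 1/3
¬(y ↔ x) = ¬1/3 = 2/3
(y → x) ↔ ¬(y ↔ x) = 1/3 ↔ 2/3 = 2/3
y → y = 1 → 1 = 1
y ↔ (y → y) = 1 ↔ 1 = 1
¬(y ↔ (y → y)) = ¬1 = 0
((y → x) ↔ ¬(y ↔ x)) → ¬(y ↔ (y → y)) = 2/3 → 0 = 1/3
No assignment yields a value below 1/3, so this is the minimum.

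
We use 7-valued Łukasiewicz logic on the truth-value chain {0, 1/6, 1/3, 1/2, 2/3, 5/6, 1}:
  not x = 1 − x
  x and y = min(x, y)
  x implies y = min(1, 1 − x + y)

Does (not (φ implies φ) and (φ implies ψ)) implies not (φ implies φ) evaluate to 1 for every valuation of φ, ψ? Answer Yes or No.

Yes

At φ = 1/6, ψ = 1/2, for instance:
φ implies φ = 1/6 implies 1/6 = 1
not (φ implies φ) = not 1 = 0
φ implies ψ = 1/6 implies 1/2 = 1
not (φ implies φ) and (φ implies ψ) = 0 and 1 = 0
(not (φ implies φ) and (φ implies ψ)) implies not (φ implies φ) = 0 implies 0 = 1
and checking the remaining 48 assignments likewise gives ≥ 1 in every case.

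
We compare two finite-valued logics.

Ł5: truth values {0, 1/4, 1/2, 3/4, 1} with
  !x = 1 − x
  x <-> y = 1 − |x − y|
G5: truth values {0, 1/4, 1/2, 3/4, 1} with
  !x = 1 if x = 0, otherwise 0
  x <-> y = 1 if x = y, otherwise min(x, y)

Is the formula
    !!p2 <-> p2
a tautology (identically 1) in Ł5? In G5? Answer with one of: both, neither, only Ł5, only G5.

In Ł5: every assignment gives 1 — tautology.
In G5: at p2 = 1/4 the value is 1/4 — not a tautology.

only Ł5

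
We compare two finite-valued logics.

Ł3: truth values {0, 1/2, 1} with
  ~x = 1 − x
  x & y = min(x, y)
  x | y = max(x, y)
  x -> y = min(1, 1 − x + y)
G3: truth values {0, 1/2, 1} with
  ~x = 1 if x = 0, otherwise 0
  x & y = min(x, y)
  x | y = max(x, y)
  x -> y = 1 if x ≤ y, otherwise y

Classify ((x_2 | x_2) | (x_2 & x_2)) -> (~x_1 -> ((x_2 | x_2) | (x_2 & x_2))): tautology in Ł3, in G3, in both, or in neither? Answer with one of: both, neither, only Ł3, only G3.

both

In Ł3: every assignment gives 1 — tautology.
In G3: every assignment gives 1 — tautology.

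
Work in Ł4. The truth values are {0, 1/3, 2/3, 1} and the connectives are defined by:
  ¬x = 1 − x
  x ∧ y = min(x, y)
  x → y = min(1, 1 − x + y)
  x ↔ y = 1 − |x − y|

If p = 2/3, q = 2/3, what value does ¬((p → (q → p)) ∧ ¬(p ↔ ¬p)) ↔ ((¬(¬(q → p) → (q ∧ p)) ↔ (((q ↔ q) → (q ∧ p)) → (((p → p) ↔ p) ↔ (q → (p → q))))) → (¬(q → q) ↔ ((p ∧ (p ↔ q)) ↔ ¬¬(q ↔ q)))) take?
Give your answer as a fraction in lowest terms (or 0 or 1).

q → p = 2/3 → 2/3 = 1
p → (q → p) = 2/3 → 1 = 1
¬p = ¬2/3 = 1/3
p ↔ ¬p = 2/3 ↔ 1/3 = 2/3
¬(p ↔ ¬p) = ¬2/3 = 1/3
(p → (q → p)) ∧ ¬(p ↔ ¬p) = 1 ∧ 1/3 = 1/3
¬((p → (q → p)) ∧ ¬(p ↔ ¬p)) = ¬1/3 = 2/3
q → p = 2/3 → 2/3 = 1
¬(q → p) = ¬1 = 0
q ∧ p = 2/3 ∧ 2/3 = 2/3
¬(q → p) → (q ∧ p) = 0 → 2/3 = 1
¬(¬(q → p) → (q ∧ p)) = ¬1 = 0
q ↔ q = 2/3 ↔ 2/3 = 1
q ∧ p = 2/3 ∧ 2/3 = 2/3
(q ↔ q) → (q ∧ p) = 1 → 2/3 = 2/3
p → p = 2/3 → 2/3 = 1
(p → p) ↔ p = 1 ↔ 2/3 = 2/3
p → q = 2/3 → 2/3 = 1
q → (p → q) = 2/3 → 1 = 1
((p → p) ↔ p) ↔ (q → (p → q)) = 2/3 ↔ 1 = 2/3
((q ↔ q) → (q ∧ p)) → (((p → p) ↔ p) ↔ (q → (p → q))) = 2/3 → 2/3 = 1
¬(¬(q → p) → (q ∧ p)) ↔ (((q ↔ q) → (q ∧ p)) → (((p → p) ↔ p) ↔ (q → (p → q)))) = 0 ↔ 1 = 0
q → q = 2/3 → 2/3 = 1
¬(q → q) = ¬1 = 0
p ↔ q = 2/3 ↔ 2/3 = 1
p ∧ (p ↔ q) = 2/3 ∧ 1 = 2/3
q ↔ q = 2/3 ↔ 2/3 = 1
¬(q ↔ q) = ¬1 = 0
¬¬(q ↔ q) = ¬0 = 1
(p ∧ (p ↔ q)) ↔ ¬¬(q ↔ q) = 2/3 ↔ 1 = 2/3
¬(q → q) ↔ ((p ∧ (p ↔ q)) ↔ ¬¬(q ↔ q)) = 0 ↔ 2/3 = 1/3
(¬(¬(q → p) → (q ∧ p)) ↔ (((q ↔ q) → (q ∧ p)) → (((p → p) ↔ p) ↔ (q → (p → q))))) → (¬(q → q) ↔ ((p ∧ (p ↔ q)) ↔ ¬¬(q ↔ q))) = 0 → 1/3 = 1
¬((p → (q → p)) ∧ ¬(p ↔ ¬p)) ↔ ((¬(¬(q → p) → (q ∧ p)) ↔ (((q ↔ q) → (q ∧ p)) → (((p → p) ↔ p) ↔ (q → (p → q))))) → (¬(q → q) ↔ ((p ∧ (p ↔ q)) ↔ ¬¬(q ↔ q)))) = 2/3 ↔ 1 = 2/3

2/3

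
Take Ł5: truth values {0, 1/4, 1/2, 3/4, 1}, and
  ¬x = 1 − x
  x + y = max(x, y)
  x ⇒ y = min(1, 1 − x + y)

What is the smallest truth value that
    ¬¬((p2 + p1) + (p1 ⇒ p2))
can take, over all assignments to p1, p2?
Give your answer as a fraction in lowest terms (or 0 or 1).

1/2

Take p1 = 1/2, p2 = 0:
p2 + p1 = 0 + 1/2 = 1/2
p1 ⇒ p2 = 1/2 ⇒ 0 = 1/2
(p2 + p1) + (p1 ⇒ p2) = 1/2 + 1/2 = 1/2
¬((p2 + p1) + (p1 ⇒ p2)) = ¬1/2 = 1/2
¬¬((p2 + p1) + (p1 ⇒ p2)) = ¬1/2 = 1/2
No assignment yields a value below 1/2, so this is the minimum.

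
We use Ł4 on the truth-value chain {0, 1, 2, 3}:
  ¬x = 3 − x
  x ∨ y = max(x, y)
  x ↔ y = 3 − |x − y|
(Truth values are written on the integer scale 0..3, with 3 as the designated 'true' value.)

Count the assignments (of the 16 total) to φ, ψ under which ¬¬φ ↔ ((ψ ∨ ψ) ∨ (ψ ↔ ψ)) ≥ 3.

4

φ = 0, ψ = 0 ↦ 0  <
φ = 0, ψ = 1 ↦ 0  <
φ = 0, ψ = 2 ↦ 0  <
φ = 0, ψ = 3 ↦ 0  <
φ = 1, ψ = 0 ↦ 1  <
φ = 1, ψ = 1 ↦ 1  <
φ = 1, ψ = 2 ↦ 1  <
φ = 1, ψ = 3 ↦ 1  <
φ = 2, ψ = 0 ↦ 2  <
φ = 2, ψ = 1 ↦ 2  <
φ = 2, ψ = 2 ↦ 2  <
φ = 2, ψ = 3 ↦ 2  <
φ = 3, ψ = 0 ↦ 3  ≥
φ = 3, ψ = 1 ↦ 3  ≥
φ = 3, ψ = 2 ↦ 3  ≥
φ = 3, ψ = 3 ↦ 3  ≥
So 4 of the 16 assignments meet the threshold.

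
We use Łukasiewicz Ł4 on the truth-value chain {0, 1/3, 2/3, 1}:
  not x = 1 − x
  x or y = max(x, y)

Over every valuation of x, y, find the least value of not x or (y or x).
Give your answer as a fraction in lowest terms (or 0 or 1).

2/3

Take x = 1/3, y = 0:
not x = not 1/3 = 2/3
y or x = 0 or 1/3 = 1/3
not x or (y or x) = 2/3 or 1/3 = 2/3
No assignment yields a value below 2/3, so this is the minimum.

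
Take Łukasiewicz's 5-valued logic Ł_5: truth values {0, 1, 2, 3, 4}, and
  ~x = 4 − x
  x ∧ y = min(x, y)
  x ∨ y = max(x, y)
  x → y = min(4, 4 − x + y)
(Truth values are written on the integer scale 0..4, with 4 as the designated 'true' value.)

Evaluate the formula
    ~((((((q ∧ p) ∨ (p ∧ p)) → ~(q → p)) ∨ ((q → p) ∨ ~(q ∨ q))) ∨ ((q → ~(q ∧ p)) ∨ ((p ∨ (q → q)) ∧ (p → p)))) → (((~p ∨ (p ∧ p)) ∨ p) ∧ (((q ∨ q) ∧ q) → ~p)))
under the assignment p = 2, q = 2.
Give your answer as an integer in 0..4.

2

q ∧ p = 2 ∧ 2 = 2
p ∧ p = 2 ∧ 2 = 2
(q ∧ p) ∨ (p ∧ p) = 2 ∨ 2 = 2
q → p = 2 → 2 = 4
~(q → p) = ~4 = 0
((q ∧ p) ∨ (p ∧ p)) → ~(q → p) = 2 → 0 = 2
q → p = 2 → 2 = 4
q ∨ q = 2 ∨ 2 = 2
~(q ∨ q) = ~2 = 2
(q → p) ∨ ~(q ∨ q) = 4 ∨ 2 = 4
(((q ∧ p) ∨ (p ∧ p)) → ~(q → p)) ∨ ((q → p) ∨ ~(q ∨ q)) = 2 ∨ 4 = 4
q ∧ p = 2 ∧ 2 = 2
~(q ∧ p) = ~2 = 2
q → ~(q ∧ p) = 2 → 2 = 4
q → q = 2 → 2 = 4
p ∨ (q → q) = 2 ∨ 4 = 4
p → p = 2 → 2 = 4
(p ∨ (q → q)) ∧ (p → p) = 4 ∧ 4 = 4
(q → ~(q ∧ p)) ∨ ((p ∨ (q → q)) ∧ (p → p)) = 4 ∨ 4 = 4
((((q ∧ p) ∨ (p ∧ p)) → ~(q → p)) ∨ ((q → p) ∨ ~(q ∨ q))) ∨ ((q → ~(q ∧ p)) ∨ ((p ∨ (q → q)) ∧ (p → p))) = 4 ∨ 4 = 4
~p = ~2 = 2
p ∧ p = 2 ∧ 2 = 2
~p ∨ (p ∧ p) = 2 ∨ 2 = 2
(~p ∨ (p ∧ p)) ∨ p = 2 ∨ 2 = 2
q ∨ q = 2 ∨ 2 = 2
(q ∨ q) ∧ q = 2 ∧ 2 = 2
~p = ~2 = 2
((q ∨ q) ∧ q) → ~p = 2 → 2 = 4
((~p ∨ (p ∧ p)) ∨ p) ∧ (((q ∨ q) ∧ q) → ~p) = 2 ∧ 4 = 2
(((((q ∧ p) ∨ (p ∧ p)) → ~(q → p)) ∨ ((q → p) ∨ ~(q ∨ q))) ∨ ((q → ~(q ∧ p)) ∨ ((p ∨ (q → q)) ∧ (p → p)))) → (((~p ∨ (p ∧ p)) ∨ p) ∧ (((q ∨ q) ∧ q) → ~p)) = 4 → 2 = 2
~((((((q ∧ p) ∨ (p ∧ p)) → ~(q → p)) ∨ ((q → p) ∨ ~(q ∨ q))) ∨ ((q → ~(q ∧ p)) ∨ ((p ∨ (q → q)) ∧ (p → p)))) → (((~p ∨ (p ∧ p)) ∨ p) ∧ (((q ∨ q) ∧ q) → ~p))) = ~2 = 2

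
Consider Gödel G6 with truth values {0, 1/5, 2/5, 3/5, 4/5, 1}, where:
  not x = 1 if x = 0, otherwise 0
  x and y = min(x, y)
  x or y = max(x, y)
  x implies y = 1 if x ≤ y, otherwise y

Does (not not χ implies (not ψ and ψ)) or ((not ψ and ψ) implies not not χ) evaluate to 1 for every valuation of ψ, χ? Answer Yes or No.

Yes

At ψ = 4/5, χ = 1, for instance:
not χ = not 1 = 0
not not χ = not 0 = 1
not ψ = not 4/5 = 0
not ψ and ψ = 0 and 4/5 = 0
not not χ implies (not ψ and ψ) = 1 implies 0 = 0
(not ψ and ψ) implies not not χ = 0 implies 1 = 1
(not not χ implies (not ψ and ψ)) or ((not ψ and ψ) implies not not χ) = 0 or 1 = 1
and checking the remaining 35 assignments likewise gives ≥ 1 in every case.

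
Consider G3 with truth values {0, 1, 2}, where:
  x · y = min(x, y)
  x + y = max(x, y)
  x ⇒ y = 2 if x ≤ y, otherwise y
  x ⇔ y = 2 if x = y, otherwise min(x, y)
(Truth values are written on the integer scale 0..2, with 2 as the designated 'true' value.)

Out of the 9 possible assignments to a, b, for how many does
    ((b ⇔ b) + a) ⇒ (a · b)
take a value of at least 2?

a = 0, b = 0 ↦ 0  <
a = 0, b = 1 ↦ 0  <
a = 0, b = 2 ↦ 0  <
a = 1, b = 0 ↦ 0  <
a = 1, b = 1 ↦ 1  <
a = 1, b = 2 ↦ 1  <
a = 2, b = 0 ↦ 0  <
a = 2, b = 1 ↦ 1  <
a = 2, b = 2 ↦ 2  ≥
So 1 of the 9 assignments meets the threshold.

1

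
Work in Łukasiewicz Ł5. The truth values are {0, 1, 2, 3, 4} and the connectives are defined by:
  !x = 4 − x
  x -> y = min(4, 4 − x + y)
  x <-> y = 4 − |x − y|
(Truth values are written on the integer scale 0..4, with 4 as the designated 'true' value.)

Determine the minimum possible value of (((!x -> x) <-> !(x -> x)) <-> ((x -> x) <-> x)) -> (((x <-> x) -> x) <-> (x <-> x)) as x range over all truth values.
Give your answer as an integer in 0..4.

2

Take x = 1:
!x = !1 = 3
!x -> x = 3 -> 1 = 2
x -> x = 1 -> 1 = 4
!(x -> x) = !4 = 0
(!x -> x) <-> !(x -> x) = 2 <-> 0 = 2
x -> x = 1 -> 1 = 4
(x -> x) <-> x = 4 <-> 1 = 1
((!x -> x) <-> !(x -> x)) <-> ((x -> x) <-> x) = 2 <-> 1 = 3
x <-> x = 1 <-> 1 = 4
(x <-> x) -> x = 4 -> 1 = 1
x <-> x = 1 <-> 1 = 4
((x <-> x) -> x) <-> (x <-> x) = 1 <-> 4 = 1
(((!x -> x) <-> !(x -> x)) <-> ((x -> x) <-> x)) -> (((x <-> x) -> x) <-> (x <-> x)) = 3 -> 1 = 2
No assignment yields a value below 2, so this is the minimum.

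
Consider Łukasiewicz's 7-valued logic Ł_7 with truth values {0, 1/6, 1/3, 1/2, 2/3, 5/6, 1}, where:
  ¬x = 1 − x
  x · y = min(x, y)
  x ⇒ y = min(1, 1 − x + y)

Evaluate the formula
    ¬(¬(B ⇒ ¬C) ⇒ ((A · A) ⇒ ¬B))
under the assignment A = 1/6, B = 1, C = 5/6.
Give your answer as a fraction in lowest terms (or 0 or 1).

0

¬C = ¬5/6 = 1/6
B ⇒ ¬C = 1 ⇒ 1/6 = 1/6
¬(B ⇒ ¬C) = ¬1/6 = 5/6
A · A = 1/6 · 1/6 = 1/6
¬B = ¬1 = 0
(A · A) ⇒ ¬B = 1/6 ⇒ 0 = 5/6
¬(B ⇒ ¬C) ⇒ ((A · A) ⇒ ¬B) = 5/6 ⇒ 5/6 = 1
¬(¬(B ⇒ ¬C) ⇒ ((A · A) ⇒ ¬B)) = ¬1 = 0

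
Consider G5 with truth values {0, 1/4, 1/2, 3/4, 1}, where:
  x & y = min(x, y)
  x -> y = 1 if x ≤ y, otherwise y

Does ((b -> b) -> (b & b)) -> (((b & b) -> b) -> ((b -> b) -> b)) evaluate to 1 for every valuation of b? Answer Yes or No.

b = 0 ↦ 1
b = 1/4 ↦ 1
b = 1/2 ↦ 1
b = 3/4 ↦ 1
b = 1 ↦ 1
Every assignment gives a value ≥ 1.

Yes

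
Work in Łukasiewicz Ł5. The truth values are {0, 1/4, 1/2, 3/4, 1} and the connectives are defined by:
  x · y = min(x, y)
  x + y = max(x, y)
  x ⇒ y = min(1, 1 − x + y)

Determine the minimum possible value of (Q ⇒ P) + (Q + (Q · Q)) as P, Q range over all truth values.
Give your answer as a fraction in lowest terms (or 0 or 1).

1/2

Take P = 0, Q = 1/2:
Q ⇒ P = 1/2 ⇒ 0 = 1/2
Q · Q = 1/2 · 1/2 = 1/2
Q + (Q · Q) = 1/2 + 1/2 = 1/2
(Q ⇒ P) + (Q + (Q · Q)) = 1/2 + 1/2 = 1/2
No assignment yields a value below 1/2, so this is the minimum.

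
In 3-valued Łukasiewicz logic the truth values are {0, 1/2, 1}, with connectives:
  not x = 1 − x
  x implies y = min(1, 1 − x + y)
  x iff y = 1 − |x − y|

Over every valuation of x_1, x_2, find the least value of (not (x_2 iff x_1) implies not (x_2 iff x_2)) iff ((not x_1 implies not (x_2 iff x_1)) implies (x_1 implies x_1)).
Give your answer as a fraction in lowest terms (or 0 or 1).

0

Take x_1 = 0, x_2 = 1:
x_2 iff x_1 = 1 iff 0 = 0
not (x_2 iff x_1) = not 0 = 1
x_2 iff x_2 = 1 iff 1 = 1
not (x_2 iff x_2) = not 1 = 0
not (x_2 iff x_1) implies not (x_2 iff x_2) = 1 implies 0 = 0
not x_1 = not 0 = 1
x_2 iff x_1 = 1 iff 0 = 0
not (x_2 iff x_1) = not 0 = 1
not x_1 implies not (x_2 iff x_1) = 1 implies 1 = 1
x_1 implies x_1 = 0 implies 0 = 1
(not x_1 implies not (x_2 iff x_1)) implies (x_1 implies x_1) = 1 implies 1 = 1
(not (x_2 iff x_1) implies not (x_2 iff x_2)) iff ((not x_1 implies not (x_2 iff x_1)) implies (x_1 implies x_1)) = 0 iff 1 = 0
No assignment yields a value below 0, so this is the minimum.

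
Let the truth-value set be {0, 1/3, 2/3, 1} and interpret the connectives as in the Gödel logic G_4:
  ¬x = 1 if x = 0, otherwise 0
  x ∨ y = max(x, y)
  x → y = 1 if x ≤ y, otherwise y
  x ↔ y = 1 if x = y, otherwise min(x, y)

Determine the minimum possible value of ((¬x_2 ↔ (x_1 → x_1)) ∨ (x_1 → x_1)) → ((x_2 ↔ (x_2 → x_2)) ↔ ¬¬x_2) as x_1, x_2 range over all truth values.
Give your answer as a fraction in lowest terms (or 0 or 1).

1/3

Take x_1 = 0, x_2 = 1/3:
¬x_2 = ¬1/3 = 0
x_1 → x_1 = 0 → 0 = 1
¬x_2 ↔ (x_1 → x_1) = 0 ↔ 1 = 0
x_1 → x_1 = 0 → 0 = 1
(¬x_2 ↔ (x_1 → x_1)) ∨ (x_1 → x_1) = 0 ∨ 1 = 1
x_2 → x_2 = 1/3 → 1/3 = 1
x_2 ↔ (x_2 → x_2) = 1/3 ↔ 1 = 1/3
¬x_2 = ¬1/3 = 0
¬¬x_2 = ¬0 = 1
(x_2 ↔ (x_2 → x_2)) ↔ ¬¬x_2 = 1/3 ↔ 1 = 1/3
((¬x_2 ↔ (x_1 → x_1)) ∨ (x_1 → x_1)) → ((x_2 ↔ (x_2 → x_2)) ↔ ¬¬x_2) = 1 → 1/3 = 1/3
No assignment yields a value below 1/3, so this is the minimum.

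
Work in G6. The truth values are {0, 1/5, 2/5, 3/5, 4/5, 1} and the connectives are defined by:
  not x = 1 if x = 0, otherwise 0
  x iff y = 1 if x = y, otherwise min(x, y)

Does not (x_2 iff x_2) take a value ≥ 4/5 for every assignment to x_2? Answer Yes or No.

No

Counterexample: take x_2 = 0.
x_2 iff x_2 = 0 iff 0 = 1
not (x_2 iff x_2) = not 1 = 0
This gives 0, which is below 4/5.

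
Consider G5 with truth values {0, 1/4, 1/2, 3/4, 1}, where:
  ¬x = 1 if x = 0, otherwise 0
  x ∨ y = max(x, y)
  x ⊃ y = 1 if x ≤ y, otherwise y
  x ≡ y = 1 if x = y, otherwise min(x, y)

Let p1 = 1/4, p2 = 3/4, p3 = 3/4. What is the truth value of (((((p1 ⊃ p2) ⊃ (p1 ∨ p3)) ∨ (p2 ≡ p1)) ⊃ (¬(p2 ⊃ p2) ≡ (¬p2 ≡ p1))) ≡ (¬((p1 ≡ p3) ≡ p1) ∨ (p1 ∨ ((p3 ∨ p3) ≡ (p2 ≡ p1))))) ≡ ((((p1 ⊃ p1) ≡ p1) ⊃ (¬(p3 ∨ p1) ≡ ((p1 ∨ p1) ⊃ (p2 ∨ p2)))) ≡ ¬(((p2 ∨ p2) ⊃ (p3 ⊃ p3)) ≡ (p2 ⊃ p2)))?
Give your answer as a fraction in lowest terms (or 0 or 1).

p1 ⊃ p2 = 1/4 ⊃ 3/4 = 1
p1 ∨ p3 = 1/4 ∨ 3/4 = 3/4
(p1 ⊃ p2) ⊃ (p1 ∨ p3) = 1 ⊃ 3/4 = 3/4
p2 ≡ p1 = 3/4 ≡ 1/4 = 1/4
((p1 ⊃ p2) ⊃ (p1 ∨ p3)) ∨ (p2 ≡ p1) = 3/4 ∨ 1/4 = 3/4
p2 ⊃ p2 = 3/4 ⊃ 3/4 = 1
¬(p2 ⊃ p2) = ¬1 = 0
¬p2 = ¬3/4 = 0
¬p2 ≡ p1 = 0 ≡ 1/4 = 0
¬(p2 ⊃ p2) ≡ (¬p2 ≡ p1) = 0 ≡ 0 = 1
(((p1 ⊃ p2) ⊃ (p1 ∨ p3)) ∨ (p2 ≡ p1)) ⊃ (¬(p2 ⊃ p2) ≡ (¬p2 ≡ p1)) = 3/4 ⊃ 1 = 1
p1 ≡ p3 = 1/4 ≡ 3/4 = 1/4
(p1 ≡ p3) ≡ p1 = 1/4 ≡ 1/4 = 1
¬((p1 ≡ p3) ≡ p1) = ¬1 = 0
p3 ∨ p3 = 3/4 ∨ 3/4 = 3/4
p2 ≡ p1 = 3/4 ≡ 1/4 = 1/4
(p3 ∨ p3) ≡ (p2 ≡ p1) = 3/4 ≡ 1/4 = 1/4
p1 ∨ ((p3 ∨ p3) ≡ (p2 ≡ p1)) = 1/4 ∨ 1/4 = 1/4
¬((p1 ≡ p3) ≡ p1) ∨ (p1 ∨ ((p3 ∨ p3) ≡ (p2 ≡ p1))) = 0 ∨ 1/4 = 1/4
((((p1 ⊃ p2) ⊃ (p1 ∨ p3)) ∨ (p2 ≡ p1)) ⊃ (¬(p2 ⊃ p2) ≡ (¬p2 ≡ p1))) ≡ (¬((p1 ≡ p3) ≡ p1) ∨ (p1 ∨ ((p3 ∨ p3) ≡ (p2 ≡ p1)))) = 1 ≡ 1/4 = 1/4
p1 ⊃ p1 = 1/4 ⊃ 1/4 = 1
(p1 ⊃ p1) ≡ p1 = 1 ≡ 1/4 = 1/4
p3 ∨ p1 = 3/4 ∨ 1/4 = 3/4
¬(p3 ∨ p1) = ¬3/4 = 0
p1 ∨ p1 = 1/4 ∨ 1/4 = 1/4
p2 ∨ p2 = 3/4 ∨ 3/4 = 3/4
(p1 ∨ p1) ⊃ (p2 ∨ p2) = 1/4 ⊃ 3/4 = 1
¬(p3 ∨ p1) ≡ ((p1 ∨ p1) ⊃ (p2 ∨ p2)) = 0 ≡ 1 = 0
((p1 ⊃ p1) ≡ p1) ⊃ (¬(p3 ∨ p1) ≡ ((p1 ∨ p1) ⊃ (p2 ∨ p2))) = 1/4 ⊃ 0 = 0
p2 ∨ p2 = 3/4 ∨ 3/4 = 3/4
p3 ⊃ p3 = 3/4 ⊃ 3/4 = 1
(p2 ∨ p2) ⊃ (p3 ⊃ p3) = 3/4 ⊃ 1 = 1
p2 ⊃ p2 = 3/4 ⊃ 3/4 = 1
((p2 ∨ p2) ⊃ (p3 ⊃ p3)) ≡ (p2 ⊃ p2) = 1 ≡ 1 = 1
¬(((p2 ∨ p2) ⊃ (p3 ⊃ p3)) ≡ (p2 ⊃ p2)) = ¬1 = 0
(((p1 ⊃ p1) ≡ p1) ⊃ (¬(p3 ∨ p1) ≡ ((p1 ∨ p1) ⊃ (p2 ∨ p2)))) ≡ ¬(((p2 ∨ p2) ⊃ (p3 ⊃ p3)) ≡ (p2 ⊃ p2)) = 0 ≡ 0 = 1
(((((p1 ⊃ p2) ⊃ (p1 ∨ p3)) ∨ (p2 ≡ p1)) ⊃ (¬(p2 ⊃ p2) ≡ (¬p2 ≡ p1))) ≡ (¬((p1 ≡ p3) ≡ p1) ∨ (p1 ∨ ((p3 ∨ p3) ≡ (p2 ≡ p1))))) ≡ ((((p1 ⊃ p1) ≡ p1) ⊃ (¬(p3 ∨ p1) ≡ ((p1 ∨ p1) ⊃ (p2 ∨ p2)))) ≡ ¬(((p2 ∨ p2) ⊃ (p3 ⊃ p3)) ≡ (p2 ⊃ p2))) = 1/4 ≡ 1 = 1/4

1/4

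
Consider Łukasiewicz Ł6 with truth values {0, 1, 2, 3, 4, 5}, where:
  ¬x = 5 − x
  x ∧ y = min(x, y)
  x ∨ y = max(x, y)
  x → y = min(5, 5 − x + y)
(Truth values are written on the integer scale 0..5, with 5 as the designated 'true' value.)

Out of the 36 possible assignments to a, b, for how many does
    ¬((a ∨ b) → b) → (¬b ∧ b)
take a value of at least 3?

32

value 5: 27 assignments (counts)
value 4: 3 assignments (counts)
value 3: 2 assignments (counts)
value 2: 2 assignments
value 1: 1 assignment
value 0: 1 assignment
So 32 of the 36 assignments meet the threshold.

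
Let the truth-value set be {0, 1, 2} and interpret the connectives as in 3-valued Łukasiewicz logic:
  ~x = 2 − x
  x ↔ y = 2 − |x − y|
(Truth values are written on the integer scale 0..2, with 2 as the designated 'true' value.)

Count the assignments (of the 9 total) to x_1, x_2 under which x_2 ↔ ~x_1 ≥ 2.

3

x_1 = 0, x_2 = 0 ↦ 0  <
x_1 = 0, x_2 = 1 ↦ 1  <
x_1 = 0, x_2 = 2 ↦ 2  ≥
x_1 = 1, x_2 = 0 ↦ 1  <
x_1 = 1, x_2 = 1 ↦ 2  ≥
x_1 = 1, x_2 = 2 ↦ 1  <
x_1 = 2, x_2 = 0 ↦ 2  ≥
x_1 = 2, x_2 = 1 ↦ 1  <
x_1 = 2, x_2 = 2 ↦ 0  <
So 3 of the 9 assignments meet the threshold.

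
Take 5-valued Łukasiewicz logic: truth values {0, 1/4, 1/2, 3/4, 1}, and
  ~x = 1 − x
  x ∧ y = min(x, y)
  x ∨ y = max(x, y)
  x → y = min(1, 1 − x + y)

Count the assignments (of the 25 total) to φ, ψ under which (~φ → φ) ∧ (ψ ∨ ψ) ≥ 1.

value 1: 3 assignments (counts)
value 3/4: 3 assignments
value 1/2: 6 assignments
value 1/4: 4 assignments
value 0: 9 assignments
So 3 of the 25 assignments meet the threshold.

3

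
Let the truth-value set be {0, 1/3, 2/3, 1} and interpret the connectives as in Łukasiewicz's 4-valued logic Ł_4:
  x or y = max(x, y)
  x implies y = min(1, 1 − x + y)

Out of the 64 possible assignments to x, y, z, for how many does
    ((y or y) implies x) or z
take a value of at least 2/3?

58

value 1: 46 assignments (counts)
value 2/3: 12 assignments (counts)
value 1/3: 5 assignments
value 0: 1 assignment
So 58 of the 64 assignments meet the threshold.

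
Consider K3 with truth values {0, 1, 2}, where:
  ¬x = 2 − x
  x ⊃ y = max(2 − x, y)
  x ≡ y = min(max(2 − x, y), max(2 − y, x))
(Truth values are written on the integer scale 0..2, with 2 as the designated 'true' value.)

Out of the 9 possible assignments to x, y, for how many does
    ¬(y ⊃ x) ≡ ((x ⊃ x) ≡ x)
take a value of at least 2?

x = 0, y = 0 ↦ 2  ≥
x = 0, y = 1 ↦ 1  <
x = 0, y = 2 ↦ 0  <
x = 1, y = 0 ↦ 1  <
x = 1, y = 1 ↦ 1  <
x = 1, y = 2 ↦ 1  <
x = 2, y = 0 ↦ 0  <
x = 2, y = 1 ↦ 0  <
x = 2, y = 2 ↦ 0  <
So 1 of the 9 assignments meets the threshold.

1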